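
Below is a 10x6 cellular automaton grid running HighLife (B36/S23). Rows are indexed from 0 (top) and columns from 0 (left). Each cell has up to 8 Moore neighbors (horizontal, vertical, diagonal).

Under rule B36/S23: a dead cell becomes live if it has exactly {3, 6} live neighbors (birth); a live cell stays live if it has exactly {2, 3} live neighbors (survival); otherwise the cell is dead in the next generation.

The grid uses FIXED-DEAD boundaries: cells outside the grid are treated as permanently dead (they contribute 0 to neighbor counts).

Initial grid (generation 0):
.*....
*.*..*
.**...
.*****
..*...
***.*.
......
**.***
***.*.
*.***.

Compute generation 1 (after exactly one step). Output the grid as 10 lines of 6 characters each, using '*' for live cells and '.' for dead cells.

Simulating step by step:
Generation 0 (given above): 29 live cells
Generation 1: 21 live cells
(generation 1 grid is the final answer)

Answer: .*....
*.*...
*....*
....*.
**.*.*
.***..
.....*
*..***
......
*.*.*.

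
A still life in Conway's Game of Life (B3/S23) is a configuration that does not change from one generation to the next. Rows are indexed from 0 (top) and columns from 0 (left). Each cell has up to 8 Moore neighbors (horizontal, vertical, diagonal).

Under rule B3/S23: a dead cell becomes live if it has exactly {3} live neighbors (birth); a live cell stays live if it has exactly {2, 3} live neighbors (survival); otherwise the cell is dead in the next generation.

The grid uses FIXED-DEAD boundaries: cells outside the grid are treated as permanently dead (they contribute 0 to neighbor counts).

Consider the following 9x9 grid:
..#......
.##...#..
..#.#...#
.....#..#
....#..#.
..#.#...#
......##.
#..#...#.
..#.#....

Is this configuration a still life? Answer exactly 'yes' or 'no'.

Compute generation 1 and compare to generation 0 (given above):
Generation 1:
.##......
.##......
.###.#.#.
...###.##
...###.##
...#.##.#
...#..###
...#..##.
...#.....
Cell (0,1) differs: gen0=0 vs gen1=1 -> NOT a still life.

Answer: no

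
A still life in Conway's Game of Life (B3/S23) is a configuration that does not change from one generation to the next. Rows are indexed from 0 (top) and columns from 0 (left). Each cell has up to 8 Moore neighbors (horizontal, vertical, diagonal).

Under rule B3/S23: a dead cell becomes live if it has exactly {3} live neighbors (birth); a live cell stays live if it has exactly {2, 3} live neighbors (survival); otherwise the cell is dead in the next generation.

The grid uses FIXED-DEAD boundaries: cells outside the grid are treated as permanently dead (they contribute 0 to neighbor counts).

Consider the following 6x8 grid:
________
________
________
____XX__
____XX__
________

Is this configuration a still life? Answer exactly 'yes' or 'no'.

Answer: yes

Derivation:
Compute generation 1 and compare to generation 0 (given above):
Generation 1:
________
________
________
____XX__
____XX__
________
The grids are IDENTICAL -> still life.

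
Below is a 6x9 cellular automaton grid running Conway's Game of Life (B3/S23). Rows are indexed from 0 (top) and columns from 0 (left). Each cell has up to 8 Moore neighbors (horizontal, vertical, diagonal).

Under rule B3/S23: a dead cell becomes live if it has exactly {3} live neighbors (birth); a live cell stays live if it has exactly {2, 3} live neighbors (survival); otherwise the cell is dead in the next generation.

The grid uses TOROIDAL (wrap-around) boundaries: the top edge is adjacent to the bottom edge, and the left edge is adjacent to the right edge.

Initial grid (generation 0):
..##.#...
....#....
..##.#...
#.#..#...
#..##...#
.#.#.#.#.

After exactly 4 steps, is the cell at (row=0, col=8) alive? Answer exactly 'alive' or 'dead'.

Answer: alive

Derivation:
Simulating step by step:
Generation 0 (given above): 18 live cells
Generation 1: 23 live cells
..##.##..
.....#...
.###.#...
#.#..#..#
#..#.##.#
##...##.#
Generation 2: 19 live cells
###....#.
.#...#...
####.##..
.....#.##
..#......
.#.#....#
Generation 3: 23 live cells
........#
...###..#
###..#.##
#..###.##
#.#....##
...#....#
Generation 4: 18 live cells
#..#...##
.######..
.##......
...###...
.##...#..
.........

Cell (0,8) at generation 4: 1 -> alive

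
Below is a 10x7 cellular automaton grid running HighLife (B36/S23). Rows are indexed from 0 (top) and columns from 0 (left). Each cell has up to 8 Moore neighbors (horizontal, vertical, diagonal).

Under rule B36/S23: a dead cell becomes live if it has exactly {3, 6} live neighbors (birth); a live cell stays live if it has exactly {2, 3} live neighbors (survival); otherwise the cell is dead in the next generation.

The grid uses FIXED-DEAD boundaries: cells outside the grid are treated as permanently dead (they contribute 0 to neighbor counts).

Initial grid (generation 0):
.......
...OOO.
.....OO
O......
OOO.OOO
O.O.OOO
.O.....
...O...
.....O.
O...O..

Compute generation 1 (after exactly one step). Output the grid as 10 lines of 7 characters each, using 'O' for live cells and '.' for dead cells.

Simulating step by step:
Generation 0 (given above): 22 live cells
Generation 1: 23 live cells
(generation 1 grid is the final answer)

Answer: ....O..
....OOO
.....OO
O...O..
O.O.O.O
OOO.O.O
.OOOOO.
.......
....O..
.......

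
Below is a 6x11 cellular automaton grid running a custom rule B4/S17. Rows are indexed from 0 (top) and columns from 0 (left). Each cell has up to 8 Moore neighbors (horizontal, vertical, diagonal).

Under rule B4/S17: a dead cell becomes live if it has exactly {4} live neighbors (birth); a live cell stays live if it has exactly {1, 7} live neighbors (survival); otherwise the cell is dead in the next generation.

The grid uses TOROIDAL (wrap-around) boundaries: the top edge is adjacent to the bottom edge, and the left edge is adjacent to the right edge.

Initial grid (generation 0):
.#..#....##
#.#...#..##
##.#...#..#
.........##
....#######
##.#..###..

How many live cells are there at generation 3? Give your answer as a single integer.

Answer: 4

Derivation:
Simulating step by step:
Generation 0 (given above): 29 live cells
Generation 1: 11 live cells
..#.#..##..
......#....
...#...#...
......##...
#..........
....#......
Generation 2: 5 live cells
....#...#..
.......#...
......#....
...........
...........
....#......
Generation 3: 4 live cells
....#...#..
...........
......#....
...........
...........
....#......
Population at generation 3: 4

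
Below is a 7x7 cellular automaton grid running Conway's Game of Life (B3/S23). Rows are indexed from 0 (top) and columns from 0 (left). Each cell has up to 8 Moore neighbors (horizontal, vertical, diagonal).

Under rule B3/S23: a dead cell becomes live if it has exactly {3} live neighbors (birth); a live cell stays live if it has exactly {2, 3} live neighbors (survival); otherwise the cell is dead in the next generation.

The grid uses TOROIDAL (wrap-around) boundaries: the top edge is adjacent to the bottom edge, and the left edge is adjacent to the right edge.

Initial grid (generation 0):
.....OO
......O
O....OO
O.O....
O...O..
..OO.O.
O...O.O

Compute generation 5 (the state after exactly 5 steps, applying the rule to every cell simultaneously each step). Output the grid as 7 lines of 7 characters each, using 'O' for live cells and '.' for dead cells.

Answer: .O.....
.O...OO
.....O.
..O.O..
..OO.OO
.OO.OO.
....O..

Derivation:
Simulating step by step:
Generation 0 (given above): 16 live cells
Generation 1: 15 live cells
.......
.......
OO...O.
O....O.
..O.O.O
OO.O.O.
O..OO..
Generation 2: 17 live cells
.......
.......
OO.....
O...OO.
..OOO..
OO...O.
OOOOO.O
Generation 3: 21 live cells
OOOO...
.......
OO....O
O.O.OOO
O.OO...
.....O.
..OOOOO
Generation 4: 17 live cells
OO...OO
......O
.O.....
..O.OO.
O.OO...
.O...O.
O....OO
Generation 5: 16 live cells
(generation 5 grid is the final answer)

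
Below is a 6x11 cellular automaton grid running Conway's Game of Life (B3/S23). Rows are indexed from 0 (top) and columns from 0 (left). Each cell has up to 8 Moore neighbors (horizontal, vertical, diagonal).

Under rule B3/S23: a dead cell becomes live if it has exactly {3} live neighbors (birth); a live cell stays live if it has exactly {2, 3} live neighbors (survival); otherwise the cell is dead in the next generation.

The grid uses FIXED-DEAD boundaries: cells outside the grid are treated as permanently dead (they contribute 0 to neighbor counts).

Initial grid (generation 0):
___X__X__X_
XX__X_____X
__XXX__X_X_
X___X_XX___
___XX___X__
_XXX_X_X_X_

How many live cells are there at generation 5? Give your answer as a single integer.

Simulating step by step:
Generation 0 (given above): 25 live cells
Generation 1: 20 live cells
___________
_X__XX__XXX
X_X_X_XXX__
__X___XX___
_X______X__
__XX____X__
Generation 2: 18 live cells
_________X_
_X_XXXX_XX_
__X_X______
__XX_XX____
_X_X____X__
__X________
Generation 3: 18 live cells
____XX__XX_
__XXXX__XX_
_X_____X___
_X___X_____
_X_XX______
__X________
Generation 4: 22 live cells
_____X__XX_
__XX_XXX_X_
_X_X_XX_X__
XX__X______
_X_XX______
__XX_______
Generation 5: 20 live cells
____XX_XXX_
__XX_____X_
XX_X____X__
XX_________
XX__X______
__XXX______
Population at generation 5: 20

Answer: 20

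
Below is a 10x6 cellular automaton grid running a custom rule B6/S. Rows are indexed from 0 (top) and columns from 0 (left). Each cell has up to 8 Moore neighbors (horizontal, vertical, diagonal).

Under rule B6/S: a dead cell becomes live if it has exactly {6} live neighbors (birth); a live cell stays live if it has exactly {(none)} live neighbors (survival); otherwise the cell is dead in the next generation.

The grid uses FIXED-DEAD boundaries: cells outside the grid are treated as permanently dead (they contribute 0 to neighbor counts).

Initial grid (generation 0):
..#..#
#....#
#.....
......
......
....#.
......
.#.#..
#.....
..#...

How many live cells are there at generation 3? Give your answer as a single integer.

Answer: 0

Derivation:
Simulating step by step:
Generation 0 (given above): 10 live cells
Generation 1: 0 live cells
......
......
......
......
......
......
......
......
......
......
Generation 2: 0 live cells
......
......
......
......
......
......
......
......
......
......
Generation 3: 0 live cells
......
......
......
......
......
......
......
......
......
......
Population at generation 3: 0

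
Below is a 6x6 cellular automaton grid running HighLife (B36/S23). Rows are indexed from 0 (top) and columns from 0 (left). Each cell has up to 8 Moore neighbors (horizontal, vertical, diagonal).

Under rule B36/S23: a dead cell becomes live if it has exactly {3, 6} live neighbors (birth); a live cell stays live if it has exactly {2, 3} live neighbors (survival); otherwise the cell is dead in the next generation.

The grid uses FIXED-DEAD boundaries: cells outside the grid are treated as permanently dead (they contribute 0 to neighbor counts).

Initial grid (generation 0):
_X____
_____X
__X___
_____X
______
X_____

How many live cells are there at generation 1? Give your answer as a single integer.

Simulating step by step:
Generation 0 (given above): 5 live cells
Generation 1: 0 live cells
______
______
______
______
______
______
Population at generation 1: 0

Answer: 0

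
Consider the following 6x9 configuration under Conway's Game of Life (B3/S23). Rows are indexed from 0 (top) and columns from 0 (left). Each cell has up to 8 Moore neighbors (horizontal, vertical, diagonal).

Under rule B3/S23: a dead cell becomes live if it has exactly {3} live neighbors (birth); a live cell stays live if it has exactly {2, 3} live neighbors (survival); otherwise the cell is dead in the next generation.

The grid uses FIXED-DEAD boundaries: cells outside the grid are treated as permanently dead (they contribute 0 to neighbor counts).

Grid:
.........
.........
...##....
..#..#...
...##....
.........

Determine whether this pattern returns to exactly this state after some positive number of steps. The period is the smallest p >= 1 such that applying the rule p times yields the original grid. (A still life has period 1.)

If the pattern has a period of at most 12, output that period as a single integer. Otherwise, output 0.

Answer: 1

Derivation:
Simulating and comparing each generation to the original:
Gen 0 (original, given above): 6 live cells
Gen 1: 6 live cells, MATCHES original -> period = 1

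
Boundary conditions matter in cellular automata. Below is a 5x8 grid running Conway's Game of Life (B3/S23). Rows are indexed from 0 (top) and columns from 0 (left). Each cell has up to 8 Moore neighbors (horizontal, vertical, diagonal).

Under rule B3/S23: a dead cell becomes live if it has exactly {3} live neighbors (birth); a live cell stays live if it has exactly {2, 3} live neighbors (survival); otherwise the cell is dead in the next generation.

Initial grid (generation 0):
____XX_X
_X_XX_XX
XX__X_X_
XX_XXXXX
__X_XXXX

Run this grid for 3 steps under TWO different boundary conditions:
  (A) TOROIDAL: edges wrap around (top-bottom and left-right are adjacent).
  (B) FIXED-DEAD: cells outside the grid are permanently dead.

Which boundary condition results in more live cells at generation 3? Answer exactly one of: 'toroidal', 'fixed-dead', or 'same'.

Answer: fixed-dead

Derivation:
Under TOROIDAL boundary, generation 3:
___X____
_XXX____
_XXX____
_XX_____
________
Population = 9

Under FIXED-DEAD boundary, generation 3:
_X_XXX__
X___XX__
X__X____
XXX_____
________
Population = 12

Comparison: toroidal=9, fixed-dead=12 -> fixed-dead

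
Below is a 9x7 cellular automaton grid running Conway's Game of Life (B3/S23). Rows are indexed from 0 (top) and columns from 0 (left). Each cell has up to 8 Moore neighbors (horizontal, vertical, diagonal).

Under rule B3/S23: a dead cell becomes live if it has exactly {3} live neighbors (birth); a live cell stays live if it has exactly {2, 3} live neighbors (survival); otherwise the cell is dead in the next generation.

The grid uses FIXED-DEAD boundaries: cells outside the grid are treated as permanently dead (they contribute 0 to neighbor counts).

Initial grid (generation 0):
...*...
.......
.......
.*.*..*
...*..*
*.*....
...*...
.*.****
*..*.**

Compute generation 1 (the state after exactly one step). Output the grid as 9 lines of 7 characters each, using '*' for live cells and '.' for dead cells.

Answer: .......
.......
.......
..*....
.*.*...
..**...
.*.*.*.
...*..*
..**..*

Derivation:
Simulating step by step:
Generation 0 (given above): 18 live cells
Generation 1: 13 live cells
(generation 1 grid is the final answer)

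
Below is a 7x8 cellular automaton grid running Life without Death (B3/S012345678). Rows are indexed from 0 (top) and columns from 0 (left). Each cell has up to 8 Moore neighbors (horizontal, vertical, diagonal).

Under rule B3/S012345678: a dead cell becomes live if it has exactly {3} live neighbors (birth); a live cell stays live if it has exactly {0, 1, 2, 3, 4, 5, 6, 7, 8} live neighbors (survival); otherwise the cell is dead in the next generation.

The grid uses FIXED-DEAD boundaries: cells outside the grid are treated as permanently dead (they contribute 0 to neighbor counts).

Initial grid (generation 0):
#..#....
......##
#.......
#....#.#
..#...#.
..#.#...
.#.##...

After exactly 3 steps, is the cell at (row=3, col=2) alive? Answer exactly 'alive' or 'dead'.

Simulating step by step:
Generation 0 (given above): 15 live cells
Generation 1: 24 live cells
#..#....
......##
#......#
##...###
.###.##.
.##.##..
.####...
Generation 2: 31 live cells
#..#....
......##
##...#.#
##..####
.###.###
###.###.
.#####..
Generation 3: 38 live cells
#..#....
##....##
##..##.#
##.#####
.###.###
###.####
#######.

Cell (3,2) at generation 3: 0 -> dead

Answer: dead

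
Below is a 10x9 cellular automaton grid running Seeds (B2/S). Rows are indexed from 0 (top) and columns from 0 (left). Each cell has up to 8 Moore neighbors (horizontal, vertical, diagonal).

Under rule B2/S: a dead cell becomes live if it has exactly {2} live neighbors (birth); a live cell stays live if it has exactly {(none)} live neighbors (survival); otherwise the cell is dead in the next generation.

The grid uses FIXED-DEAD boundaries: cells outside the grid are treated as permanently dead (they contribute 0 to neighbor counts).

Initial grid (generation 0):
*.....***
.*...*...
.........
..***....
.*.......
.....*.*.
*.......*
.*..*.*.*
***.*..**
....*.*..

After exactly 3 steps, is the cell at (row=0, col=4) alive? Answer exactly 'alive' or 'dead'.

Simulating step by step:
Generation 0 (given above): 26 live cells
Generation 1: 18 live cells
.*...*...
*.......*
.*...*...
.*.......
.....**..
**....*.*
.*..*....
.........
.........
*.*.....*
Generation 2: 17 live cells
*........
..*.***..
..*......
*.*.*....
..*......
..*.*....
..*..*.*.
.........
.*.......
.*.......
Generation 3: 19 live cells
.*.**.*..
.........
......*..
.........
....**...
.....**..
.*..*.*..
.**...*..
*.*......
*.*......

Cell (0,4) at generation 3: 1 -> alive

Answer: alive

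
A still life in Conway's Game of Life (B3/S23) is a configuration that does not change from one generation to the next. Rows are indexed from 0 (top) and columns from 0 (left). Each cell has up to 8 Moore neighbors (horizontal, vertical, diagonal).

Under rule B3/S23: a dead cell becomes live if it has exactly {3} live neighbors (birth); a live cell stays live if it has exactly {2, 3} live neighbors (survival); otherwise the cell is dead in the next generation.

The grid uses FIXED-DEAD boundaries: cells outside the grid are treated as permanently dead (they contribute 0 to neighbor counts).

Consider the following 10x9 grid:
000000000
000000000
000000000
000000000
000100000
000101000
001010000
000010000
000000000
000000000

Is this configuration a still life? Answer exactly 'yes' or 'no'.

Compute generation 1 and compare to generation 0 (given above):
Generation 1:
000000000
000000000
000000000
000000000
000010000
001100000
000011000
000100000
000000000
000000000
Cell (4,3) differs: gen0=1 vs gen1=0 -> NOT a still life.

Answer: no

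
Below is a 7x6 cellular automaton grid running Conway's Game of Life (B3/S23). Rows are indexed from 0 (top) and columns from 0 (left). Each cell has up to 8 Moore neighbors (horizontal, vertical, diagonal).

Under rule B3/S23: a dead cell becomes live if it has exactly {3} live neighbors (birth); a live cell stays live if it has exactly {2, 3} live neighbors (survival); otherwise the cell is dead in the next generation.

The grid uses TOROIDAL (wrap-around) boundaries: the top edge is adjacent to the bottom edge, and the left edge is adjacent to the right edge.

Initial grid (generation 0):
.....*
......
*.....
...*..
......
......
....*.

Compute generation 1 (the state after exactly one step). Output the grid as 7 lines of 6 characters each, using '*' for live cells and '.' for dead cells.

Simulating step by step:
Generation 0 (given above): 4 live cells
Generation 1: 0 live cells
(generation 1 grid is the final answer)

Answer: ......
......
......
......
......
......
......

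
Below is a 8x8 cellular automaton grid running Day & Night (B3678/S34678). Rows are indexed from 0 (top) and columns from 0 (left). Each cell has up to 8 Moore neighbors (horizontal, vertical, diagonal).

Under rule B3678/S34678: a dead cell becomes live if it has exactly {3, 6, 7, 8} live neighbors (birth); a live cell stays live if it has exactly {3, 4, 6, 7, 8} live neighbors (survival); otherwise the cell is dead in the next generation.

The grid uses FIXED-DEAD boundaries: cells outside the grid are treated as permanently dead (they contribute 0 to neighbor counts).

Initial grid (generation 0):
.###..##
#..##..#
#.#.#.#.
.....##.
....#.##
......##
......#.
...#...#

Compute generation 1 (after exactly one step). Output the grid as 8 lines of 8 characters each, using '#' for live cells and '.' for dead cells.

Answer: ..###...
....#..#
.#..#.##
...##.#.
.......#
......##
......#.
........

Derivation:
Simulating step by step:
Generation 0 (given above): 23 live cells
Generation 1: 16 live cells
(generation 1 grid is the final answer)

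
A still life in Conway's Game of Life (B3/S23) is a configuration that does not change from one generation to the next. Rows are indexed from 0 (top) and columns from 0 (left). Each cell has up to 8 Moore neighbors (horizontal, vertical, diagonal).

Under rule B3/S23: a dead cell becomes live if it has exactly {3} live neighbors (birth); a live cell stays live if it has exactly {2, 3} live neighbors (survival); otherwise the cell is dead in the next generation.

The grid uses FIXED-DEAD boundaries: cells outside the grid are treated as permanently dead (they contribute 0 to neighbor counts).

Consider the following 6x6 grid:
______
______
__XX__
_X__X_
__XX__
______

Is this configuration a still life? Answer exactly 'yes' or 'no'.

Compute generation 1 and compare to generation 0 (given above):
Generation 1:
______
______
__XX__
_X__X_
__XX__
______
The grids are IDENTICAL -> still life.

Answer: yes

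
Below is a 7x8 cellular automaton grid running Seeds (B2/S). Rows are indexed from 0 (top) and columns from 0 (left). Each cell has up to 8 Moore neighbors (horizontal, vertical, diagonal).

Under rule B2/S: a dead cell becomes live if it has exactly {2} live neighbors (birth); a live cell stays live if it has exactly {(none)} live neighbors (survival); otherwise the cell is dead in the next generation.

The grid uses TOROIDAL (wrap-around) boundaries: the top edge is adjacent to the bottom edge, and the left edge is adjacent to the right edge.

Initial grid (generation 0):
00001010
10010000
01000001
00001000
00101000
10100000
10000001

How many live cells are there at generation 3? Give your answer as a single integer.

Simulating step by step:
Generation 0 (given above): 13 live cells
Generation 1: 19 live cells
01010100
01101110
00111000
11100100
00000100
00000000
00010110
Generation 2: 9 live cells
10000001
10000000
00000001
00000010
10101010
00000000
00000000
Generation 3: 16 live cells
01000000
01000010
10000010
11010000
01010000
01010101
10000001
Population at generation 3: 16

Answer: 16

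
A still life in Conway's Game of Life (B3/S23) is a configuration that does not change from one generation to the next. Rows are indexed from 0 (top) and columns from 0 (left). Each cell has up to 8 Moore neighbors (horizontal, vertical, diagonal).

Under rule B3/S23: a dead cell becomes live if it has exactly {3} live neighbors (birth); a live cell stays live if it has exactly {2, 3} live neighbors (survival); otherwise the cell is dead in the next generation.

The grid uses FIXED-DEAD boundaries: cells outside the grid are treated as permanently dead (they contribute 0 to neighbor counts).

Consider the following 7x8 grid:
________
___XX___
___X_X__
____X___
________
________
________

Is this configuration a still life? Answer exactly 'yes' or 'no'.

Compute generation 1 and compare to generation 0 (given above):
Generation 1:
________
___XX___
___X_X__
____X___
________
________
________
The grids are IDENTICAL -> still life.

Answer: yes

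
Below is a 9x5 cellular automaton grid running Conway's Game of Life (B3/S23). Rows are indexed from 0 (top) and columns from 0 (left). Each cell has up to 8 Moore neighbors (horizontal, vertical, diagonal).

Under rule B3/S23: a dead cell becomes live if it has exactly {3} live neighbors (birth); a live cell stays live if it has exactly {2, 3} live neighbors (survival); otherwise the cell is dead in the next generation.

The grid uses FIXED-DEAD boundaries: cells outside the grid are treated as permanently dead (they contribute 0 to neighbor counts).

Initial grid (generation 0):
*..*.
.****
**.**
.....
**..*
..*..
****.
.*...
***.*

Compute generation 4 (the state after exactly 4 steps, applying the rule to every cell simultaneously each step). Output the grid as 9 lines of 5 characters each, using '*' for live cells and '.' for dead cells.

Simulating step by step:
Generation 0 (given above): 23 live cells
Generation 1: 15 live cells
.*.**
.....
**..*
..***
.*...
.....
*..*.
.....
***..
Generation 2: 17 live cells
.....
*****
.**.*
*.***
..**.
.....
.....
*.*..
.*...
Generation 3: 11 live cells
.***.
*...*
.....
....*
.**.*
.....
.....
.*...
.*...
Generation 4: 8 live cells
(generation 4 grid is the final answer)

Answer: .***.
.***.
.....
...*.
...*.
.....
.....
.....
.....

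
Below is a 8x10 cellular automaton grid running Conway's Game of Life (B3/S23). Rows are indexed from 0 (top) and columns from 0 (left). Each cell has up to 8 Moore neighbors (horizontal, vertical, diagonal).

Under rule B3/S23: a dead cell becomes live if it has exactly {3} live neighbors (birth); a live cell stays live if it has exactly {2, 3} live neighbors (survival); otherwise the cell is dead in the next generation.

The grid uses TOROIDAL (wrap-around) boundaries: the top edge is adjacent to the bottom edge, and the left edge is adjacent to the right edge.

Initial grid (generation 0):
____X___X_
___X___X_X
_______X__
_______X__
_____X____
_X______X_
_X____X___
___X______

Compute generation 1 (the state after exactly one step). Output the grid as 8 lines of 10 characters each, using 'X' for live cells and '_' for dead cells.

Simulating step by step:
Generation 0 (given above): 13 live cells
Generation 1: 8 live cells
(generation 1 grid is the final answer)

Answer: ___XX___X_
_______X__
______XX__
______X___
__________
__________
__X_______
__________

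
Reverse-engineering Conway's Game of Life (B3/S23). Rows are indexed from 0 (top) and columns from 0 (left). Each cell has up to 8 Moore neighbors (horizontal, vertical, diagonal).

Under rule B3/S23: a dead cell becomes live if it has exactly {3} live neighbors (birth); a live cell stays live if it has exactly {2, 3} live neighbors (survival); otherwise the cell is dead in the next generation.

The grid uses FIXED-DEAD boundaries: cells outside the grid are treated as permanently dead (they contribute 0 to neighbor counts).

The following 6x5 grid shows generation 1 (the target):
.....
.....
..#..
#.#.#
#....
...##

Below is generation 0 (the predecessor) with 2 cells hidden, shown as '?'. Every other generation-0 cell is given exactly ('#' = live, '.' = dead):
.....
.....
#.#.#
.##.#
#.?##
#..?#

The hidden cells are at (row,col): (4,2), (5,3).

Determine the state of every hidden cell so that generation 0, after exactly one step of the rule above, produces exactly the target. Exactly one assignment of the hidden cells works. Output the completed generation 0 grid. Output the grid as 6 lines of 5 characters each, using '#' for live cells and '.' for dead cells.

Answer: .....
.....
#.#.#
.##.#
#..##
#..##

Derivation:
Hidden generation-0 cells (in order): (4,2), (5,3).
A hidden cell only influences target cells in its own 3x3 neighborhood. Try each of the 2^2 = 4 assignments, step the completed generation 0 forward once under B3/S23, and compare with the target:
  (4,2)=. (5,3)=. -> step gives (4,2)='#' but target has '.' -> reject
  (4,2)=. (5,3)=# -> step reproduces the target at every cell -> ACCEPT
  (4,2)=# (5,3)=. -> step gives (3,2)='.' but target has '#' -> reject
  (4,2)=# (5,3)=# -> step gives (3,2)='.' but target has '#' -> reject
Unique solution: (4,2)=dead, (5,3)=live.
Check: live-neighbor counts of every cell in the completed generation 0:
00000
12121
14241
34363
24454
12233
Applying B3/S23 to generation 0 with these counts gives:
.....
.....
..#..
#.#.#
#....
...##
which matches the target exactly.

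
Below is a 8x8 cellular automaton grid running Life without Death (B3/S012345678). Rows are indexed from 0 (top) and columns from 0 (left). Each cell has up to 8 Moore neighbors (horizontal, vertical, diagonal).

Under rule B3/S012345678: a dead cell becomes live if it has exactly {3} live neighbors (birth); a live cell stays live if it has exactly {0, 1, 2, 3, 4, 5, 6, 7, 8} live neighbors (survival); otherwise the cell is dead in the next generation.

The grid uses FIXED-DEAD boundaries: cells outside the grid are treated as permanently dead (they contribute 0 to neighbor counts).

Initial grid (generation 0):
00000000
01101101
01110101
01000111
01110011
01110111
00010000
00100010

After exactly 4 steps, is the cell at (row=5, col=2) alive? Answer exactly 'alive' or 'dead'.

Answer: alive

Derivation:
Simulating step by step:
Generation 0 (given above): 28 live cells
Generation 1: 35 live cells
00000000
01101101
11110101
11000111
11110011
01110111
01011101
00100010
Generation 2: 39 live cells
00000000
11101101
11110101
11000111
11110011
01110111
01011101
00111110
Generation 3: 40 live cells
01000000
11101101
11110101
11000111
11110011
01110111
01011101
00111110
Generation 4: 42 live cells
11100000
11101101
11110101
11000111
11110011
01110111
01011101
00111110

Cell (5,2) at generation 4: 1 -> alive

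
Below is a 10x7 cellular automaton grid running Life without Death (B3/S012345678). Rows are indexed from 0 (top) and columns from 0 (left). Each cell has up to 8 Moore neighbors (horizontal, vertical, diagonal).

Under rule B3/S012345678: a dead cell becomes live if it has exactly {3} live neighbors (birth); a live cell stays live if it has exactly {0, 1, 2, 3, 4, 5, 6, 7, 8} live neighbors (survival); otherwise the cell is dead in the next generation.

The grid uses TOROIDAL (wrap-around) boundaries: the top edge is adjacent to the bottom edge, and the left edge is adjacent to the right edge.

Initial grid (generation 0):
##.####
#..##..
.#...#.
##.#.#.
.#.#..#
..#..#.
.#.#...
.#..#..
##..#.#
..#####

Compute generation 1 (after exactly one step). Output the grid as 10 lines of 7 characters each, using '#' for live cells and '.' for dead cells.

Simulating step by step:
Generation 0 (given above): 33 live cells
Generation 1: 42 live cells
(generation 1 grid is the final answer)

Answer: ##.####
#..##..
.#.#.#.
##.#.#.
.#.#.##
######.
.#.##..
.#.###.
##..#.#
..#####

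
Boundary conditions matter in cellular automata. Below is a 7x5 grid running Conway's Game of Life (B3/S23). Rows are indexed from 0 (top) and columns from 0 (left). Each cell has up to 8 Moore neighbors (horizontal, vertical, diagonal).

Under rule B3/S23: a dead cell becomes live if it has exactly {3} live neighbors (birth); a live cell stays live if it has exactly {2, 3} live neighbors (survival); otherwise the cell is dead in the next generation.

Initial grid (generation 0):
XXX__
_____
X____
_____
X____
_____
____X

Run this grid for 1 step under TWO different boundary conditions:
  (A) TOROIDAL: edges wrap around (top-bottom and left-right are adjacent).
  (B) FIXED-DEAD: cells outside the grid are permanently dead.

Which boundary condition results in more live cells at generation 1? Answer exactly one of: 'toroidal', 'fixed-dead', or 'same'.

Under TOROIDAL boundary, generation 1:
XX___
X____
_____
_____
_____
_____
XX___
Population = 5

Under FIXED-DEAD boundary, generation 1:
_X___
X____
_____
_____
_____
_____
_____
Population = 2

Comparison: toroidal=5, fixed-dead=2 -> toroidal

Answer: toroidal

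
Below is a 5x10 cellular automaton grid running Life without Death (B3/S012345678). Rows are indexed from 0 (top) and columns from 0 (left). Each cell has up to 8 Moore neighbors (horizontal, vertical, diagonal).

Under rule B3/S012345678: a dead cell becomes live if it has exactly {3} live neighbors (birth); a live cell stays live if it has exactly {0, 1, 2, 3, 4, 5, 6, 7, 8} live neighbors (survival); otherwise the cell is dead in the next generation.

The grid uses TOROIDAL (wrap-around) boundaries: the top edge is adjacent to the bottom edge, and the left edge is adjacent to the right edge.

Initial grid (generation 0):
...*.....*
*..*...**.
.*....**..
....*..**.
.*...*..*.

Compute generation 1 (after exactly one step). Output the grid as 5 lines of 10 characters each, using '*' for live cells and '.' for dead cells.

Simulating step by step:
Generation 0 (given above): 15 live cells
Generation 1: 27 live cells
(generation 1 grid is the final answer)

Answer: *.***..*.*
*.**..****
.*....**.*
....**.**.
.*..**.***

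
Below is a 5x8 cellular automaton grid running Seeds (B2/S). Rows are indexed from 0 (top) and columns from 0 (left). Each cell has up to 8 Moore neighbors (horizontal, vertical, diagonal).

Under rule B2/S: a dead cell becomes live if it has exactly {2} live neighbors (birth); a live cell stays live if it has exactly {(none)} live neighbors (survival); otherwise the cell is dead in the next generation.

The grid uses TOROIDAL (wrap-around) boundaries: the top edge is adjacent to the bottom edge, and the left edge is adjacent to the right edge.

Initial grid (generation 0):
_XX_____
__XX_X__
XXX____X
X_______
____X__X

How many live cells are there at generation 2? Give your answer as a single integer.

Simulating step by step:
Generation 0 (given above): 12 live cells
Generation 1: 13 live cells
X____XX_
____X_XX
____X_X_
__XX__X_
__XX____
Generation 2: 7 live cells
_XX_____
X__X____
__X_____
_X_____X
________
Population at generation 2: 7

Answer: 7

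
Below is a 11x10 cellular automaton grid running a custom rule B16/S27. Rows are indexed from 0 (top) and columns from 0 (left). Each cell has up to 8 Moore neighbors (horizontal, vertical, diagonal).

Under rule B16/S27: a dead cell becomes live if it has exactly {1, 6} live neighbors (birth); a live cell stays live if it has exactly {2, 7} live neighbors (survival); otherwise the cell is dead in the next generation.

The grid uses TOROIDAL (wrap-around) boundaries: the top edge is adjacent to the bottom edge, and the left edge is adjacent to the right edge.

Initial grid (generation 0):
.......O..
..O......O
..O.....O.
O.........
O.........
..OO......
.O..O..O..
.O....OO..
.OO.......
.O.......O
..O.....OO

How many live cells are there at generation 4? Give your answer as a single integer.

Simulating step by step:
Generation 0 (given above): 22 live cells
Generation 1: 29 live cells
......O...
O.....O...
.......O..
..OO...OO.
....O.....
..OO.OOOOO
.O.....O..
....O.OO..
...O.O...O
.......O.O
...O..O..O
Generation 2: 34 live cells
.OOOO.O.O.
.O....O.OO
O...OO....
.O.O.O.OOO
O.........
..OO.O....
......O...
.O..O..O.O
..O..O....
.........O
..O.O.O...
Generation 3: 19 live cells
....O.O.O.
......O.O.
..........
.O...O..O.
O.........
O......O.O
......O..O
..........
.......O..
O......OO.
....O.....
Generation 4: 31 live cells
..........
...OO.....
OOO.O.....
..O.O.OO..
..O.OO....
.....O....
.O...O...O
O....O...O
OO.....O..
.O.OOO.OO.
OO........
Population at generation 4: 31

Answer: 31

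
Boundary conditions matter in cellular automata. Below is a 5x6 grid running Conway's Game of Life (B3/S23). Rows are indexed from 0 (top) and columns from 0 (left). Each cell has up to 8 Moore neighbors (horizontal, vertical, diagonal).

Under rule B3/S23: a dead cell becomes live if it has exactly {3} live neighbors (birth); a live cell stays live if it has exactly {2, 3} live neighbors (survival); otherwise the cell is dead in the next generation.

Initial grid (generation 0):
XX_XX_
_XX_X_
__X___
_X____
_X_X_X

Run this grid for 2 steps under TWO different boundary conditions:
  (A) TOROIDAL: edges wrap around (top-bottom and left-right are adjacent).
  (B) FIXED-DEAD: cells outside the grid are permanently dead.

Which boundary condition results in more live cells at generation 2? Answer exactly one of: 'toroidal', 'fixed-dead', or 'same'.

Answer: toroidal

Derivation:
Under TOROIDAL boundary, generation 2:
______
___XXX
__XXX_
XX_XX_
_XX___
Population = 12

Under FIXED-DEAD boundary, generation 2:
XX_XX_
X___X_
_XXX__
_X_X__
______
Population = 11

Comparison: toroidal=12, fixed-dead=11 -> toroidal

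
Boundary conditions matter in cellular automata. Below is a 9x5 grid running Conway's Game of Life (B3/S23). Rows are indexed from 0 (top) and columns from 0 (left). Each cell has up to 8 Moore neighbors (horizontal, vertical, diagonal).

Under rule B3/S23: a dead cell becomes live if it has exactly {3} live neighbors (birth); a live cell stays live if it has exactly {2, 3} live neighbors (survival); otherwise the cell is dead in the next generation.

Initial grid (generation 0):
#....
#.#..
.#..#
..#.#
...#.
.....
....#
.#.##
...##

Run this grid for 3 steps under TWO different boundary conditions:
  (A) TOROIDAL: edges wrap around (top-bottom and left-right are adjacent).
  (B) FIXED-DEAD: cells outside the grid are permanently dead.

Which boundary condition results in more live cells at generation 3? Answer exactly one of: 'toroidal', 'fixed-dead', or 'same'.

Answer: toroidal

Derivation:
Under TOROIDAL boundary, generation 3:
#.##.
.##..
.#.#.
###.#
#.#..
..#..
...##
#.#..
...##
Population = 20

Under FIXED-DEAD boundary, generation 3:
.....
..##.
#..#.
.#...
...##
..###
..###
..#..
..##.
Population = 16

Comparison: toroidal=20, fixed-dead=16 -> toroidal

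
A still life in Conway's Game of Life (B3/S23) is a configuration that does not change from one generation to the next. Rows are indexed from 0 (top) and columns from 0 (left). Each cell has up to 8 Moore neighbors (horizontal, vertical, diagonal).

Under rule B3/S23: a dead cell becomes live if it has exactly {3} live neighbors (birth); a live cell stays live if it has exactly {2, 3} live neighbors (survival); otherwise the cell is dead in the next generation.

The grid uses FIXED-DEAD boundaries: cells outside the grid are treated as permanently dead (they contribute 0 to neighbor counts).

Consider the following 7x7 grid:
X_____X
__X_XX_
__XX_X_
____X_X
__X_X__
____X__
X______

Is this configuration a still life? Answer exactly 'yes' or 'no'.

Answer: no

Derivation:
Compute generation 1 and compare to generation 0 (given above):
Generation 1:
_____X_
_XX_XXX
__X___X
__X_X__
____X__
___X___
_______
Cell (0,0) differs: gen0=1 vs gen1=0 -> NOT a still life.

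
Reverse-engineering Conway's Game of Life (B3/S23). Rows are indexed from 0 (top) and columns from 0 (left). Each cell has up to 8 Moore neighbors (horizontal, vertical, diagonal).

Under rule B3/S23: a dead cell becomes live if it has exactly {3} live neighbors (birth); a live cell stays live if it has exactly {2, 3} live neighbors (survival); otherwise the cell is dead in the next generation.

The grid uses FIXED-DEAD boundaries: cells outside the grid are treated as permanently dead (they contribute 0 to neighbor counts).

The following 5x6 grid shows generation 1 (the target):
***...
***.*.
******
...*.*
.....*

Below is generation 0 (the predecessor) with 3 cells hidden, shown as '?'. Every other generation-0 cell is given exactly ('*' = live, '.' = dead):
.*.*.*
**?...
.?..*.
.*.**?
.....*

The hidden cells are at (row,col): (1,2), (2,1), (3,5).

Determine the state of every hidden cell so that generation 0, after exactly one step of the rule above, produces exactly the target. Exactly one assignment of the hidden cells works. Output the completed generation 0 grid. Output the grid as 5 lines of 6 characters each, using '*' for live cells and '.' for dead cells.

Hidden generation-0 cells (in order): (1,2), (2,1), (3,5).
A hidden cell only influences target cells in its own 3x3 neighborhood. Try each of the 2^3 = 8 assignments, step the completed generation 0 forward once under B3/S23, and compare with the target:
  (1,2)=. (2,1)=. (3,5)=. -> step gives (2,5)='.' but target has '*' -> reject
  (1,2)=. (2,1)=. (3,5)=* -> step reproduces the target at every cell -> ACCEPT
  (1,2)=. (2,1)=* (3,5)=. -> step gives (1,2)='.' but target has '*' -> reject
  (1,2)=. (2,1)=* (3,5)=* -> step gives (1,2)='.' but target has '*' -> reject
  (1,2)=* (2,1)=. (3,5)=. -> step gives (0,2)='.' but target has '*' -> reject
  (1,2)=* (2,1)=. (3,5)=* -> step gives (0,2)='.' but target has '*' -> reject
  (1,2)=* (2,1)=* (3,5)=. -> step gives (0,2)='.' but target has '*' -> reject
  (1,2)=* (2,1)=* (3,5)=* -> step gives (0,2)='.' but target has '*' -> reject
Unique solution: (1,2)=dead, (2,1)=dead, (3,5)=live.
Check: live-neighbor counts of every cell in the completed generation 0:
323020
223232
333333
102243
112242
Applying B3/S23 to generation 0 with these counts gives:
***...
***.*.
******
...*.*
.....*
which matches the target exactly.

Answer: .*.*.*
**....
....*.
.*.***
.....*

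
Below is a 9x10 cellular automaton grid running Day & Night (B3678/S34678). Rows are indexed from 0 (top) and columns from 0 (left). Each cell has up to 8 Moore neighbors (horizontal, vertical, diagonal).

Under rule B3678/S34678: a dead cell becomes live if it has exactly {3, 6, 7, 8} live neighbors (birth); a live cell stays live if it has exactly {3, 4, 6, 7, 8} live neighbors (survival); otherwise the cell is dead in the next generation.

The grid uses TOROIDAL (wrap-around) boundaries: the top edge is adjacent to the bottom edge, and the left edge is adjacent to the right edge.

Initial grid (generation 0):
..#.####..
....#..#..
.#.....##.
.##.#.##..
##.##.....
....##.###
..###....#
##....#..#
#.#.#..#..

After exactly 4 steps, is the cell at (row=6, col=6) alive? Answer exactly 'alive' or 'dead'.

Simulating step by step:
Generation 0 (given above): 36 live cells
Generation 1: 44 live cells
.#..#####.
...#...#..
..##.#.##.
.##..#.##.
##.##....#
.#.#.#..##
.#.##.##.#
##..##..##
#......###
Generation 2: 46 live cells
#.....#...
...#..#...
.###...##.
.#.....##.
.#######.#
##########
##.#..###.
######..##
........##
Generation 3: 47 live cells
.......#.#
.#........
..#...###.
.##..#...#
#.#...####
#########.
######.###
.####.#..#
..####.##.
Generation 4: 44 live cells
..###.#...
......#...
#.#.......
.###...###
.#........
####..####
#######...
..#####.##
###.##.###

Cell (6,6) at generation 4: 1 -> alive

Answer: alive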